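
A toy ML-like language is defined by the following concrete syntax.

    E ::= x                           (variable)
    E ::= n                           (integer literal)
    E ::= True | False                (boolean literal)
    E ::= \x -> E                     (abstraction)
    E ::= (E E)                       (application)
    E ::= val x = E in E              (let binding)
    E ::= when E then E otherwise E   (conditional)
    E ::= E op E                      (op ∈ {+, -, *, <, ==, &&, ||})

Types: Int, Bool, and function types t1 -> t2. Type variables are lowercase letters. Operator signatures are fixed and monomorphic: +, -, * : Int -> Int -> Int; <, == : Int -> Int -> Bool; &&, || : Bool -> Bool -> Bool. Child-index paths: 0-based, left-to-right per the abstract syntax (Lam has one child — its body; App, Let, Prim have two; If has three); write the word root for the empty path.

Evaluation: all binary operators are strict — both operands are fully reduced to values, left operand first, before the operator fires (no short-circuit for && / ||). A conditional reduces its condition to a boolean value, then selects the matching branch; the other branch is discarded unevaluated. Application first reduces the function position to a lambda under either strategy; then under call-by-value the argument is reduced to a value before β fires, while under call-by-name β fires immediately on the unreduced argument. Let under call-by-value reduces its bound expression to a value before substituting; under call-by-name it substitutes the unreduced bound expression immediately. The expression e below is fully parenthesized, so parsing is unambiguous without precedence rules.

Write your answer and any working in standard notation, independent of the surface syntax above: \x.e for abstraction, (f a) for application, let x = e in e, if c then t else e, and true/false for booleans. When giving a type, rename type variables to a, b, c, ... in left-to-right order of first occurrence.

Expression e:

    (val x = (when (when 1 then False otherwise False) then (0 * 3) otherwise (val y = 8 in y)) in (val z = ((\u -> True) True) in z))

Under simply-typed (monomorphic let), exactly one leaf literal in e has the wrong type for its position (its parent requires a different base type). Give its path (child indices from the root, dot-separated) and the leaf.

Answer: 0.0.0 : 1

Trace:
  unify Int ~ Bool
  FAIL: mismatch Int ~ Bool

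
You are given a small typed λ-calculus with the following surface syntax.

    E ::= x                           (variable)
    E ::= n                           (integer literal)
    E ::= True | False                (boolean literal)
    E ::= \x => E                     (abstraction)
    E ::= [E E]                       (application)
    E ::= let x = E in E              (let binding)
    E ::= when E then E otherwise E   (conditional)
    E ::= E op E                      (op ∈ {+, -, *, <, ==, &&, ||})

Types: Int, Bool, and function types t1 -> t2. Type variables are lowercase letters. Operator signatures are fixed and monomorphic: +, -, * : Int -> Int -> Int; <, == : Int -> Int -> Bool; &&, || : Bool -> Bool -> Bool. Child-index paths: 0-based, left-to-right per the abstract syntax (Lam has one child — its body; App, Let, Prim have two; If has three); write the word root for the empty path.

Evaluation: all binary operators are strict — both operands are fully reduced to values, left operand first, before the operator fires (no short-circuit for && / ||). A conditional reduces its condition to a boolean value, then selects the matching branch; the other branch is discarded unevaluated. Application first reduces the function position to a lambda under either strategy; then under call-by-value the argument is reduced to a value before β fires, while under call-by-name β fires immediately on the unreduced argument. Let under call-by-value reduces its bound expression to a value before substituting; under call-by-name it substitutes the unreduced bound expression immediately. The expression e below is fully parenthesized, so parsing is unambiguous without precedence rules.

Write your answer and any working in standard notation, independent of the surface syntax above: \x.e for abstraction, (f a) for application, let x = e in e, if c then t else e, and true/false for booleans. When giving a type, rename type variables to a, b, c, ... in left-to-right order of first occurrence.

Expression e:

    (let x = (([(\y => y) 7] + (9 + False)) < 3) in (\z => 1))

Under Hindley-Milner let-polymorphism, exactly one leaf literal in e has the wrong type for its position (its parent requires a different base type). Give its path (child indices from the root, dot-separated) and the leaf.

Trace:
y : a
\y._ : a -> a
  unify a -> a ~ Int -> b
  unify a ~ Int
  unify Int ~ b
_ _ : Int
  unify Int ~ Int
  unify Int ~ Int
  unify Bool ~ Int
  FAIL: mismatch Bool ~ Int

Answer: 0.0.1.1 : false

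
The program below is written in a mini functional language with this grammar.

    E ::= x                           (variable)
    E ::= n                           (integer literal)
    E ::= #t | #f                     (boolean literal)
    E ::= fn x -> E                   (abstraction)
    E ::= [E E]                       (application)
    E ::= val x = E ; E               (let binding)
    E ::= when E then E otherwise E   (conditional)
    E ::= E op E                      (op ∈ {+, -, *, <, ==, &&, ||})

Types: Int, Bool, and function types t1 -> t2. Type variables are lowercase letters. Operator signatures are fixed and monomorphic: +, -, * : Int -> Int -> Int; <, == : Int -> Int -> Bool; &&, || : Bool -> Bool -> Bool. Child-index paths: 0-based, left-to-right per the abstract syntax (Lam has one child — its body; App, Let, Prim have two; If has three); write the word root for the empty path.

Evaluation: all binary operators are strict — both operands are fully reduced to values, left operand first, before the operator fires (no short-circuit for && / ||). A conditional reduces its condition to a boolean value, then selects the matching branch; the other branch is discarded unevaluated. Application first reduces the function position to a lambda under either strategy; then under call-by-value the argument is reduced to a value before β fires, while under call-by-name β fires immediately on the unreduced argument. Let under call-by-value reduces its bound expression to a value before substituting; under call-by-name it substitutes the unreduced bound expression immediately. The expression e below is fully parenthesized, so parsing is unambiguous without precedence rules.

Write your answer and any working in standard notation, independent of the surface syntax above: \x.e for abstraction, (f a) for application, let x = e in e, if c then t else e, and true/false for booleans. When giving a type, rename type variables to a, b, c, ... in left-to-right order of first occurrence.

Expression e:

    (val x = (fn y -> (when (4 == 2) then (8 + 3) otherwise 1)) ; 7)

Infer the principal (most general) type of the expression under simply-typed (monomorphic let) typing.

Derivation:
  unify Int ~ Int
  unify Int ~ Int
  unify Bool ~ Bool
  unify Int ~ Int
  unify Int ~ Int
  unify Int ~ Int
\y._ : a -> Int
let x : a -> Int

Answer: Int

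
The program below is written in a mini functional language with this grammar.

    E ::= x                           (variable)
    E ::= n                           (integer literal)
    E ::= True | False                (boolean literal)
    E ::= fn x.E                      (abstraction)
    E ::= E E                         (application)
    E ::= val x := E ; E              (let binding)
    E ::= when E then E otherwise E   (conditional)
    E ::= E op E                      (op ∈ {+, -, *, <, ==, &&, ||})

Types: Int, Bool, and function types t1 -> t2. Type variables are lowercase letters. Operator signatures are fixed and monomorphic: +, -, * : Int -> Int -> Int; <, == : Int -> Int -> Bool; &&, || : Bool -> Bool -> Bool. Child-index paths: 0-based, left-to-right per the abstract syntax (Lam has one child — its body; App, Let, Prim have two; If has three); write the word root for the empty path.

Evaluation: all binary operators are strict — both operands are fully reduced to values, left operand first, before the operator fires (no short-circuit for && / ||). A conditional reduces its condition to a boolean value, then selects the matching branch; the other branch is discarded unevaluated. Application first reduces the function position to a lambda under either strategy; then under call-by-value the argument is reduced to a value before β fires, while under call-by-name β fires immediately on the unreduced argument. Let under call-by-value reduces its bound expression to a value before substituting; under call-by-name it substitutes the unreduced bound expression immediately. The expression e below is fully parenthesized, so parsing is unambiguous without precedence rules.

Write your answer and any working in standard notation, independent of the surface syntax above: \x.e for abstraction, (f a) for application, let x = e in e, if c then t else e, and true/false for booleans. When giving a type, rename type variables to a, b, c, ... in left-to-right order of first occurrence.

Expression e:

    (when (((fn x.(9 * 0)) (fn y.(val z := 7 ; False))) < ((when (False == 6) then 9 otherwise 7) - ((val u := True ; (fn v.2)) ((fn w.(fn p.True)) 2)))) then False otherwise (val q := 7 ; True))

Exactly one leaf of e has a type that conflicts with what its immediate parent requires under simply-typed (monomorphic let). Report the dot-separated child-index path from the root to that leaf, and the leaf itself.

Derivation:
  unify Int ~ Int
  unify Int ~ Int
\x._ : a -> Int
let z : Int
\y._ : b -> Bool
  unify a -> Int ~ (b -> Bool) -> c
  unify a ~ b -> Bool
  unify Int ~ c
_ _ : Int
  unify Int ~ Int
  unify Bool ~ Int
  FAIL: mismatch Bool ~ Int

Answer: 0.1.0.0.0 : false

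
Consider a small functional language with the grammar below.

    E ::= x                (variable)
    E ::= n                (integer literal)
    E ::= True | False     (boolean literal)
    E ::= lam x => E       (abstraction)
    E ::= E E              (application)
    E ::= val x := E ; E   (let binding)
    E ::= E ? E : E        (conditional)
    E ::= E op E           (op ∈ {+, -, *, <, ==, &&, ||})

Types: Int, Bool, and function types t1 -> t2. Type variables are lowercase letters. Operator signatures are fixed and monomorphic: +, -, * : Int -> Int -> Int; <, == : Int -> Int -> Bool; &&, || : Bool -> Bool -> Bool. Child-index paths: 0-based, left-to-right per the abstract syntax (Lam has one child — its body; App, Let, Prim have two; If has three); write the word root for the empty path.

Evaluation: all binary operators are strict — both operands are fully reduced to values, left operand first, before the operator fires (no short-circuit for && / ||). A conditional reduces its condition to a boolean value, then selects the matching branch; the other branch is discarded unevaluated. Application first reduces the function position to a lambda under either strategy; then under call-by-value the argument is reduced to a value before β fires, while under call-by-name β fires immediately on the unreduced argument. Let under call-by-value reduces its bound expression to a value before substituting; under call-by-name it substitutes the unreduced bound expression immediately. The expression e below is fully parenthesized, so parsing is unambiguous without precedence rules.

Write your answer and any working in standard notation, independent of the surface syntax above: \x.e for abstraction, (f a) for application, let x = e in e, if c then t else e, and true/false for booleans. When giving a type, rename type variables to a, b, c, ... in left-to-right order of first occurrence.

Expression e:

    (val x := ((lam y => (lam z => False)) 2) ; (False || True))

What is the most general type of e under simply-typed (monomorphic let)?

Answer: Bool

Trace:
\z._ : b -> Bool
\y._ : a -> b -> Bool
  unify a -> b -> Bool ~ Int -> c
  unify a ~ Int
  unify b -> Bool ~ c
_ _ : b -> Bool
let x : b -> Bool
  unify Bool ~ Bool
  unify Bool ~ Bool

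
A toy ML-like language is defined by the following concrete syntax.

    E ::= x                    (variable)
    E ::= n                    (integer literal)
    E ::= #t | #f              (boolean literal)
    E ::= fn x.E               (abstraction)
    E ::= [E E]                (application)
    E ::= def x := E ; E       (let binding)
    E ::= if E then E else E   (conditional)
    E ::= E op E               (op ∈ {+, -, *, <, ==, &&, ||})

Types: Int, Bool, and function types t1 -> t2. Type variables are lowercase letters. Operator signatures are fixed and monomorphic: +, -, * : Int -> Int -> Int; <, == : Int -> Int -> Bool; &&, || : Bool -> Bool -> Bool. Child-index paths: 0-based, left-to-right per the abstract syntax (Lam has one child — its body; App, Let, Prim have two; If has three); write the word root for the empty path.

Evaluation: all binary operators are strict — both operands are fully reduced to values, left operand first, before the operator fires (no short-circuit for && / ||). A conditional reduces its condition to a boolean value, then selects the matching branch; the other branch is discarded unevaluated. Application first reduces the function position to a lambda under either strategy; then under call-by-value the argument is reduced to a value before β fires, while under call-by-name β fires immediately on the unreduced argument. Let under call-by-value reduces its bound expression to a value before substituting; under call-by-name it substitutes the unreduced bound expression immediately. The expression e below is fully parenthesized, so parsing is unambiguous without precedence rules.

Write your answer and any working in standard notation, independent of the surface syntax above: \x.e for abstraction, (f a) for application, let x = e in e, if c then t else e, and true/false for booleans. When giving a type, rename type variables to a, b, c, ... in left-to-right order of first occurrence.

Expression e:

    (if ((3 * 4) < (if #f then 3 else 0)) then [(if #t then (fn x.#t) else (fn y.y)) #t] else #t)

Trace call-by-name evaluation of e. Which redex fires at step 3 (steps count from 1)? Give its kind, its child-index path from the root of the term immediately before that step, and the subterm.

Working:
step 0: (if ((3 * 4) < (if false then 3 else 0)) then ((if true then (\x.true) else (\y.y)) true) else true)
step 1: [delta@0.0] (if (12 < (if false then 3 else 0)) then ((if true then (\x.true) else (\y.y)) true) else true)
step 2: [if@0.1] (if (12 < 0) then ((if true then (\x.true) else (\y.y)) true) else true)
step 3: [delta@0] (if false then ((if true then (\x.true) else (\y.y)) true) else true)

Answer: delta at 0 : (12 < 0)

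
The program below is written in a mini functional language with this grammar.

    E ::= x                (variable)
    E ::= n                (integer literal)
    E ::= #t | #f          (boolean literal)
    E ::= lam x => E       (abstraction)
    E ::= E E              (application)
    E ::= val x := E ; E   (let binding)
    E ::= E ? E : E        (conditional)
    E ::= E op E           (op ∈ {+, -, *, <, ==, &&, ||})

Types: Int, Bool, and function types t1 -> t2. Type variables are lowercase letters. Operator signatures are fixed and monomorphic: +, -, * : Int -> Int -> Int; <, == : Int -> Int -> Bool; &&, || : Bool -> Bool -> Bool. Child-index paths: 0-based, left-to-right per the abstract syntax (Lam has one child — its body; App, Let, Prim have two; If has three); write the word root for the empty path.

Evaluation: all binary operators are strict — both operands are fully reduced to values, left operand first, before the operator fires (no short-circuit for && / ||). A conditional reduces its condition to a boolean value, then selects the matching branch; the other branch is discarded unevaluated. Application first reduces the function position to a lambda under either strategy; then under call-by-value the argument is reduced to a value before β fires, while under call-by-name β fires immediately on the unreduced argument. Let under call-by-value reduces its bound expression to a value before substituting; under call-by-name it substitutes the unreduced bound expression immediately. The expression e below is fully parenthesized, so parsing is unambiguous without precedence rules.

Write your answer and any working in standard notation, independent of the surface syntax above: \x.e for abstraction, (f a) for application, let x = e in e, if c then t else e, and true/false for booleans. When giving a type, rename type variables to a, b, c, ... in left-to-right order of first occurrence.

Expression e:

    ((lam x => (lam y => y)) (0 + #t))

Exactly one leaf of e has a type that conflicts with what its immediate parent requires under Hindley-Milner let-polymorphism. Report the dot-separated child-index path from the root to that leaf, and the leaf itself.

Answer: 1.1 : true

Working:
y : b
\y._ : b -> b
\x._ : a -> b -> b
  unify Int ~ Int
  unify Bool ~ Int
  FAIL: mismatch Bool ~ Int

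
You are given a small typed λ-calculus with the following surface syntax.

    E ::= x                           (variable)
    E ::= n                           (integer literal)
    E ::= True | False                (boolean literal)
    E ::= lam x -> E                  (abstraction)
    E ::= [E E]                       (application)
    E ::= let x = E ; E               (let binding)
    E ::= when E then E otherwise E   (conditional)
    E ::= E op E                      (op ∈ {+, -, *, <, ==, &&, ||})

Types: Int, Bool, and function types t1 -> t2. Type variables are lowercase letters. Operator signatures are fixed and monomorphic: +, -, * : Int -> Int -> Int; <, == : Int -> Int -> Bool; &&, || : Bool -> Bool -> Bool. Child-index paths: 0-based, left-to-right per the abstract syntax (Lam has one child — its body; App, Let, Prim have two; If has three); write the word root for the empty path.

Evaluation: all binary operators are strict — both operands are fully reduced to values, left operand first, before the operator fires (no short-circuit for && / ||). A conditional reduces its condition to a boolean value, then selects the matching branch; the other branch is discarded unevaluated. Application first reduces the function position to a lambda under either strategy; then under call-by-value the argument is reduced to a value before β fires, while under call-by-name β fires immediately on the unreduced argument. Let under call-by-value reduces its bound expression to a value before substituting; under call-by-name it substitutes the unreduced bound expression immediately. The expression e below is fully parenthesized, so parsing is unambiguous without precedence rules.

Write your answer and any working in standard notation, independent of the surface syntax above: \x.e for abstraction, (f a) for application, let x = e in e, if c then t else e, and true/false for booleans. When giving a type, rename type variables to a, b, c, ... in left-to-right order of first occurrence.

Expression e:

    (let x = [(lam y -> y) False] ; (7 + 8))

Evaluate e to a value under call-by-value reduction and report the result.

Derivation:
step 0: (let x = ((\y.y) false) in (7 + 8))
step 1: [beta@0] (let x = false in (7 + 8))
step 2: [let@root] (7 + 8)
step 3: [delta@root] 15

Answer: 15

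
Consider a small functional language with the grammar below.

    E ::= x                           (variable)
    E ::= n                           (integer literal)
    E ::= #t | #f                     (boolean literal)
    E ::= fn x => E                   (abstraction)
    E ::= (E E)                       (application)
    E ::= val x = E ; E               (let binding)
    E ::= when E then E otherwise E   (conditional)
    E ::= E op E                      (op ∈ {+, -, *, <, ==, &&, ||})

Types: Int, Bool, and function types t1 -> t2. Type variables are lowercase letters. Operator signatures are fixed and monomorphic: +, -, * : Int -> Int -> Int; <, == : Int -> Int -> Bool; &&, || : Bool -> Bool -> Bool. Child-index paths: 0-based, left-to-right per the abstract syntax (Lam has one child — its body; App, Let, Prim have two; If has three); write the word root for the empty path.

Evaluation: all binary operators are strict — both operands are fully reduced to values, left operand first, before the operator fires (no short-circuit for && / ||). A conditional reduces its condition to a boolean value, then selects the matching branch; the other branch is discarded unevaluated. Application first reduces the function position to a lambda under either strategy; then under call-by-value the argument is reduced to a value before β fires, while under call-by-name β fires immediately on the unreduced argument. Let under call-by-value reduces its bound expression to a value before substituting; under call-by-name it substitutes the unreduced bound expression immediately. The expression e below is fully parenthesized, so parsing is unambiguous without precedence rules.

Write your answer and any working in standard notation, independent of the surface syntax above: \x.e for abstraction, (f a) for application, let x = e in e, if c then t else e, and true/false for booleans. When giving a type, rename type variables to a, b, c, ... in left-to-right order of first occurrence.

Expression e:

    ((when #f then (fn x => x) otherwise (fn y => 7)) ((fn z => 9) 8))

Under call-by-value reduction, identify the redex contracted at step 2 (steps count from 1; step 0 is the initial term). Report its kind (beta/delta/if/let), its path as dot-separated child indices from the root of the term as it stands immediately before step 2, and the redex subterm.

Answer: beta at 1 : ((\z.9) 8)

Derivation:
step 0: ((if false then (\x.x) else (\y.7)) ((\z.9) 8))
step 1: [if@0] ((\y.7) ((\z.9) 8))
step 2: [beta@1] ((\y.7) 9)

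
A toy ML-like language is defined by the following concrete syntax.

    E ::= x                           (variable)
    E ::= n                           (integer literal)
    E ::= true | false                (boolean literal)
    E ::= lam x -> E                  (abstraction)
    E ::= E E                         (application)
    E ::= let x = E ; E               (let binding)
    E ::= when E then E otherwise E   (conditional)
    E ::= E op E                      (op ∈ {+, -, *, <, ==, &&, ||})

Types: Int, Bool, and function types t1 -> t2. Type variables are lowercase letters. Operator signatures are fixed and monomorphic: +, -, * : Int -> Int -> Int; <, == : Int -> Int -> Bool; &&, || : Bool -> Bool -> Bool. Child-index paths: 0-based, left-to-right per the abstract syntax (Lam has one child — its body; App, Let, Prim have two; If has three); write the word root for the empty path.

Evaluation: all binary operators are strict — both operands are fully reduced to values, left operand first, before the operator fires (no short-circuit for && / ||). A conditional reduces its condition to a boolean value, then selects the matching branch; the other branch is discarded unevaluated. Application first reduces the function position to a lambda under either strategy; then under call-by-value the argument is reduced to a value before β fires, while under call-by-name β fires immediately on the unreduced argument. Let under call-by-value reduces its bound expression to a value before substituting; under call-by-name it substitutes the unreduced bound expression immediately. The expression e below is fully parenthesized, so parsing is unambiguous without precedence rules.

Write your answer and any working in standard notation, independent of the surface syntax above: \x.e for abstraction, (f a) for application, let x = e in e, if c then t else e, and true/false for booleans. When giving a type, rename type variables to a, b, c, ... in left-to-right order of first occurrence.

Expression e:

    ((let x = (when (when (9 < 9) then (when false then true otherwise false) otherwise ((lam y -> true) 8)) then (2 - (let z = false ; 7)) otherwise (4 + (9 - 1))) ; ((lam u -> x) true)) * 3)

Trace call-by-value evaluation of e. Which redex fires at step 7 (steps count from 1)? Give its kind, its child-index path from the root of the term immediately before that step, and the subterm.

Working:
step 0: ((let x = (if (if (9 < 9) then (if false then true else false) else ((\y.true) 8)) then (2 - (let z = false in 7)) else (4 + (9 - 1))) in ((\u.x) true)) * 3)
step 1: [delta@0.0.0.0] ((let x = (if (if false then (if false then true else false) else ((\y.true) 8)) then (2 - (let z = false in 7)) else (4 + (9 - 1))) in ((\u.x) true)) * 3)
step 2: [if@0.0.0] ((let x = (if ((\y.true) 8) then (2 - (let z = false in 7)) else (4 + (9 - 1))) in ((\u.x) true)) * 3)
step 3: [beta@0.0.0] ((let x = (if true then (2 - (let z = false in 7)) else (4 + (9 - 1))) in ((\u.x) true)) * 3)
step 4: [if@0.0] ((let x = (2 - (let z = false in 7)) in ((\u.x) true)) * 3)
step 5: [let@0.0.1] ((let x = (2 - 7) in ((\u.x) true)) * 3)
step 6: [delta@0.0] ((let x = -5 in ((\u.x) true)) * 3)
step 7: [let@0] (((\u.-5) true) * 3)

Answer: let at 0 : (let x = -5 in ((\u.x) true))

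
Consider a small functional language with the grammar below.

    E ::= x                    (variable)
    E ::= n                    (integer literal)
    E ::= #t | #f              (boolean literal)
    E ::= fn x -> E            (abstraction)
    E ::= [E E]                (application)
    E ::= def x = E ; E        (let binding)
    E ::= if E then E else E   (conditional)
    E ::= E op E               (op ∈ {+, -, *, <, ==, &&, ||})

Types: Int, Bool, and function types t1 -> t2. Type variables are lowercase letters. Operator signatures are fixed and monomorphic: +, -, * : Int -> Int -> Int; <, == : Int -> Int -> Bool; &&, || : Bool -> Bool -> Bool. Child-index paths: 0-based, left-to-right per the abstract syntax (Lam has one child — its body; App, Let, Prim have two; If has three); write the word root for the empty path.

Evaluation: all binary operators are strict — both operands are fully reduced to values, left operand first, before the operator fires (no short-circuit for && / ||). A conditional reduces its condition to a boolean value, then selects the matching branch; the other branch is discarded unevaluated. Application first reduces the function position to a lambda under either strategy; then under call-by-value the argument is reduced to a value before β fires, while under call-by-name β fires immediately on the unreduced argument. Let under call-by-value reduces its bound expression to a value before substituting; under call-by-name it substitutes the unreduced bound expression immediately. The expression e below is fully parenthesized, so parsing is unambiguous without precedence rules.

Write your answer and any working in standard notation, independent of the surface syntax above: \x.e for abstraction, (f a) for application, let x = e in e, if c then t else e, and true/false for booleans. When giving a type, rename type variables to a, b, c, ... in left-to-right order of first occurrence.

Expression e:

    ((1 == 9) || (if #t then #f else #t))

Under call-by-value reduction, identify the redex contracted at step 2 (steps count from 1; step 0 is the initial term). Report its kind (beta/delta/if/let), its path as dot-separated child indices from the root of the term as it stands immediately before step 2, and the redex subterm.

Working:
step 0: ((1 == 9) || (if true then false else true))
step 1: [delta@0] (false || (if true then false else true))
step 2: [if@1] (false || false)

Answer: if at 1 : (if true then false else true)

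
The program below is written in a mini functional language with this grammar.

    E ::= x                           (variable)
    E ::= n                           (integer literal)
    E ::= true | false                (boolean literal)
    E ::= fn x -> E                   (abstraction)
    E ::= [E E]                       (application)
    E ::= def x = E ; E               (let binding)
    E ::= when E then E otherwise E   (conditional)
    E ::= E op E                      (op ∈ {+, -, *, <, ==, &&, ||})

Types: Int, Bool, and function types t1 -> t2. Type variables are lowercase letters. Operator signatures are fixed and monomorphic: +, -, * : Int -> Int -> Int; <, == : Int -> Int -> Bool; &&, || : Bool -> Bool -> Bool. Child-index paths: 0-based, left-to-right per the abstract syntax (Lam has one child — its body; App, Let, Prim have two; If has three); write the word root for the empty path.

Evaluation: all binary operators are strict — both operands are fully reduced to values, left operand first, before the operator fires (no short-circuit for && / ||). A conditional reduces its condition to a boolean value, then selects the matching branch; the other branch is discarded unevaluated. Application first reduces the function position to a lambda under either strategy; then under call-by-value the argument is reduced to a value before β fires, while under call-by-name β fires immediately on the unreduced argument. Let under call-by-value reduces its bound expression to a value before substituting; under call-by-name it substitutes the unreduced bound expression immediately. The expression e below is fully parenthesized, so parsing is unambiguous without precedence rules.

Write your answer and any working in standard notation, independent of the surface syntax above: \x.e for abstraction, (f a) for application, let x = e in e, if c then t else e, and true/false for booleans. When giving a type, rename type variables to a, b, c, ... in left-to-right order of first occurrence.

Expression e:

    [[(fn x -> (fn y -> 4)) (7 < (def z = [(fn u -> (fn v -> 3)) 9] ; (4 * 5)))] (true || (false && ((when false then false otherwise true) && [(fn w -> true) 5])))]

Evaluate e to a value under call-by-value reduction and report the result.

Working:
step 0: (((\x.(\y.4)) (7 < (let z = ((\u.(\v.3)) 9) in (4 * 5)))) (true || (false && ((if false then false else true) && ((\w.true) 5)))))
step 1: [beta@0.1.1.0] (((\x.(\y.4)) (7 < (let z = (\v.3) in (4 * 5)))) (true || (false && ((if false then false else true) && ((\w.true) 5)))))
step 2: [let@0.1.1] (((\x.(\y.4)) (7 < (4 * 5))) (true || (false && ((if false then false else true) && ((\w.true) 5)))))
step 3: [delta@0.1.1] (((\x.(\y.4)) (7 < 20)) (true || (false && ((if false then false else true) && ((\w.true) 5)))))
step 4: [delta@0.1] (((\x.(\y.4)) true) (true || (false && ((if false then false else true) && ((\w.true) 5)))))
step 5: [beta@0] ((\y.4) (true || (false && ((if false then false else true) && ((\w.true) 5)))))
step 6: [if@1.1.1.0] ((\y.4) (true || (false && (true && ((\w.true) 5)))))
step 7: [beta@1.1.1.1] ((\y.4) (true || (false && (true && true))))
step 8: [delta@1.1.1] ((\y.4) (true || (false && true)))
step 9: [delta@1.1] ((\y.4) (true || false))
step 10: [delta@1] ((\y.4) true)
step 11: [beta@root] 4

Answer: 4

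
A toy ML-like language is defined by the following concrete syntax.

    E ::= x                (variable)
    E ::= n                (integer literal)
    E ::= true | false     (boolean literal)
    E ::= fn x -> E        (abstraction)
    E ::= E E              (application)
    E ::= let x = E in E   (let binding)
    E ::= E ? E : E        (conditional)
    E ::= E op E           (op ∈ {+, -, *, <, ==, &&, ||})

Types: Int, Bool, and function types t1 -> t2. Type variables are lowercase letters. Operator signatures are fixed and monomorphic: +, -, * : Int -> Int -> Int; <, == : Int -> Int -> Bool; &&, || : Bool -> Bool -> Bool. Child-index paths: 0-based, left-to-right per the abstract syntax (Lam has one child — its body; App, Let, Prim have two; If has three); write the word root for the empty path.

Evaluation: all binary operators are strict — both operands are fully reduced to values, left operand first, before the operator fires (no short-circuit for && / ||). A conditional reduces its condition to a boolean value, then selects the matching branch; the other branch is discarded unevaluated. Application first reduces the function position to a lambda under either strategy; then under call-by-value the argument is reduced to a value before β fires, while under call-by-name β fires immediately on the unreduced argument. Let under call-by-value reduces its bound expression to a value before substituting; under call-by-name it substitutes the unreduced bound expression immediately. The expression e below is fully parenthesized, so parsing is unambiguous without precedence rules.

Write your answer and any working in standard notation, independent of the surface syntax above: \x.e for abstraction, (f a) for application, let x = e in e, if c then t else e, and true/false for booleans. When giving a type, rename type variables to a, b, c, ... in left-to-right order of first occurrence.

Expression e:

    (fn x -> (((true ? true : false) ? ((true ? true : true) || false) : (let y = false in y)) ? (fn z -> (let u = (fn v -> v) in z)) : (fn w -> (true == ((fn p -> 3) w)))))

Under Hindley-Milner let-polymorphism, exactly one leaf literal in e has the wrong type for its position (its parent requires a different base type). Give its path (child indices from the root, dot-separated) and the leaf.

Trace:
  unify Bool ~ Bool
  unify Bool ~ Bool
  unify Bool ~ Bool
  unify Bool ~ Bool
  unify Bool ~ Bool
  unify Bool ~ Bool
  unify Bool ~ Bool
let y : Bool
y : Bool
  unify Bool ~ Bool
  unify Bool ~ Bool
v : c
\v._ : c -> c
let u : forall. c -> c
z : b
\z._ : b -> b
  unify Bool ~ Int
  FAIL: mismatch Bool ~ Int

Answer: 0.2.0.0 : true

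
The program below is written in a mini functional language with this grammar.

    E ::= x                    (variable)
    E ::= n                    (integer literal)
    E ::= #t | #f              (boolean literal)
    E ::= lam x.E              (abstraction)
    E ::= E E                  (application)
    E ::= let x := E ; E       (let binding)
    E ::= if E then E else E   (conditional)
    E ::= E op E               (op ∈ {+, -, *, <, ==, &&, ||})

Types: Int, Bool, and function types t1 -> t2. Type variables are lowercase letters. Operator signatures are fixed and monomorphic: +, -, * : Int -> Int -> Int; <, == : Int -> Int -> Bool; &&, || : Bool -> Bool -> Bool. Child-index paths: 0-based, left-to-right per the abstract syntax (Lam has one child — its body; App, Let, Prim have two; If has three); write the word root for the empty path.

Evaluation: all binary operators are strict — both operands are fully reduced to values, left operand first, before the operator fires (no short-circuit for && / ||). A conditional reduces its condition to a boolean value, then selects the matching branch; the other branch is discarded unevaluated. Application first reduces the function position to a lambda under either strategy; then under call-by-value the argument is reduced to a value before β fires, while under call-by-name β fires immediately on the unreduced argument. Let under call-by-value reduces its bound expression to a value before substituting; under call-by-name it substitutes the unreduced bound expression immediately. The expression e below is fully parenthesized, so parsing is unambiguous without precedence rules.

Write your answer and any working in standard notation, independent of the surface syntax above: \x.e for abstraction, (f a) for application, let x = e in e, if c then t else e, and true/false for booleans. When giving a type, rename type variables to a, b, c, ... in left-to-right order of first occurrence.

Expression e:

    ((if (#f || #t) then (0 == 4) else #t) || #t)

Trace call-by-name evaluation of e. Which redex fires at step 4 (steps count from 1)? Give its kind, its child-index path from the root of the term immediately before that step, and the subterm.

Answer: delta at root : (false || true)

Trace:
step 0: ((if (false || true) then (0 == 4) else true) || true)
step 1: [delta@0.0] ((if true then (0 == 4) else true) || true)
step 2: [if@0] ((0 == 4) || true)
step 3: [delta@0] (false || true)
step 4: [delta@root] true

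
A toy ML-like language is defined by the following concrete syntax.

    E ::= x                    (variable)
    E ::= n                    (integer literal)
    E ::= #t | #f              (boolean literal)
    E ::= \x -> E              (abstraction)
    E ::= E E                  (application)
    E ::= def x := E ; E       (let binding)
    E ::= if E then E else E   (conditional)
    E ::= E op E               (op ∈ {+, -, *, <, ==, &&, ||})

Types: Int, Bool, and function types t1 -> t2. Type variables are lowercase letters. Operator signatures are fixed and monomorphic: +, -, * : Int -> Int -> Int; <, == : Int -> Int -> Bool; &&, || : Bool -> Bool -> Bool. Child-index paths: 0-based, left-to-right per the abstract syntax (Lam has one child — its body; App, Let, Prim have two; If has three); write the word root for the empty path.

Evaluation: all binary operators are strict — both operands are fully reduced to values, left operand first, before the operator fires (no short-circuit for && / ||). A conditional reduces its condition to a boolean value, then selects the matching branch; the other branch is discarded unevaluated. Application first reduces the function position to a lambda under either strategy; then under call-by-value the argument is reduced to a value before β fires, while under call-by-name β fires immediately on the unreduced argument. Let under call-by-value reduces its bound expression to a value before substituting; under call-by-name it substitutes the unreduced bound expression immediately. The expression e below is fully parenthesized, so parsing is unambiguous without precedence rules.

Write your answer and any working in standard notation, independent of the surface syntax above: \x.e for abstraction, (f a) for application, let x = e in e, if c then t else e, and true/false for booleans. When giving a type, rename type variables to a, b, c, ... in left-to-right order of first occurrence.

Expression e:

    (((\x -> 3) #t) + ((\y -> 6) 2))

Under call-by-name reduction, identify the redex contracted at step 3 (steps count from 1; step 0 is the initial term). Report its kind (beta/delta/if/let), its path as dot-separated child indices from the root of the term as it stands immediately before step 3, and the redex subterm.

Answer: delta at root : (3 + 6)

Working:
step 0: (((\x.3) true) + ((\y.6) 2))
step 1: [beta@0] (3 + ((\y.6) 2))
step 2: [beta@1] (3 + 6)
step 3: [delta@root] 9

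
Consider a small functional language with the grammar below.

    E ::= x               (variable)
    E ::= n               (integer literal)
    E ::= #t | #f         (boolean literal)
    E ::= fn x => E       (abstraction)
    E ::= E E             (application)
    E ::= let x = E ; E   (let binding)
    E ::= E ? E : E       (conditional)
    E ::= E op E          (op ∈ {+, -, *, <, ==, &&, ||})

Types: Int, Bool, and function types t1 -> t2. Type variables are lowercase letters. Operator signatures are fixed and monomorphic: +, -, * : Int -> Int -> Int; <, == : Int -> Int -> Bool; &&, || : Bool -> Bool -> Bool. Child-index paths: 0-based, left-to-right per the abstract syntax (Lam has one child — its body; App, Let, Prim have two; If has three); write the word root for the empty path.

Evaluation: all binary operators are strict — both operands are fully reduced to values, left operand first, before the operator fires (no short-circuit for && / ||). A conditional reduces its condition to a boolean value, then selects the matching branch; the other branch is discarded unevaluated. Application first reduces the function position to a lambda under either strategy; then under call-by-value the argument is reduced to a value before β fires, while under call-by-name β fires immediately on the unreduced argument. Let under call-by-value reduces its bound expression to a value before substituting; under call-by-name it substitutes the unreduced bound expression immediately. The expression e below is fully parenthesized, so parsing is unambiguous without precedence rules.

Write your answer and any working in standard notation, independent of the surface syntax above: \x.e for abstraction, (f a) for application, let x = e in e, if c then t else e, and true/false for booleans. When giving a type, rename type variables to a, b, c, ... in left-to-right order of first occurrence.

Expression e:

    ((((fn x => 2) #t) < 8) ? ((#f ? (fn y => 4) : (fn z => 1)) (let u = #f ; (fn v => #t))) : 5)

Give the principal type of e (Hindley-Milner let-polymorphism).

Answer: Int

Trace:
\x._ : a -> Int
  unify a -> Int ~ Bool -> b
  unify a ~ Bool
  unify Int ~ b
_ _ : Int
  unify Int ~ Int
  unify Int ~ Int
  unify Bool ~ Bool
  unify Bool ~ Bool
\y._ : c -> Int
\z._ : d -> Int
  unify c -> Int ~ d -> Int
  unify c ~ d
  unify Int ~ Int
let u : Bool
\v._ : e -> Bool
  unify d -> Int ~ (e -> Bool) -> f
  unify d ~ e -> Bool
  unify Int ~ f
_ _ : Int
  unify Int ~ Int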